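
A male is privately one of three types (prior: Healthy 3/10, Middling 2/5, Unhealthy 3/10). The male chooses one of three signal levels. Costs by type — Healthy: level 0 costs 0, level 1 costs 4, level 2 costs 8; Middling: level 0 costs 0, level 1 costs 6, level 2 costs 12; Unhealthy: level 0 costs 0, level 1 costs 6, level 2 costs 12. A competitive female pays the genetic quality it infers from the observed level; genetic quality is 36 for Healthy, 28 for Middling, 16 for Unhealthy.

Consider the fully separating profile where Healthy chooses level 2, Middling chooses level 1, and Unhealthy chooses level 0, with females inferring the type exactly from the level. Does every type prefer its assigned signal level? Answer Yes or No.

Separating mating payoffs: level 2 → 36, level 1 → 28, level 0 → 16.
Healthy (assigned level 2): level 0: 16 − 0 = 16; level 1: 28 − 4 = 24; level 2: 36 − 8 = 28. Healthy stays.
Middling (assigned level 1): level 0: 16 − 0 = 16; level 1: 28 − 6 = 22; level 2: 36 − 12 = 24. Middling prefers level 2.
Unhealthy (assigned level 0): level 0: 16 − 0 = 16; level 1: 28 − 6 = 22; level 2: 36 − 12 = 24. Unhealthy prefers level 2.
At least one type deviates; the separating profile fails.

No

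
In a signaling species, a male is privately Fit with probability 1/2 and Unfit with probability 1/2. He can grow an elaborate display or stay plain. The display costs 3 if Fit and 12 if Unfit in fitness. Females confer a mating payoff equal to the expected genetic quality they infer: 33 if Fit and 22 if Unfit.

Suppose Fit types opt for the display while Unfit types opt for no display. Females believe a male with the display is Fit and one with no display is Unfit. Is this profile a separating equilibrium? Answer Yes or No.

Yes

Under these beliefs, the display earns mating payoff 33 and no display earns mating payoff 22.
Fit: the display nets 33 − 3 = 30; no display nets 22. Fit prefers the display.
Unfit: the display nets 33 − 12 = 21; no display nets 22. Unfit prefers no display.
Neither type deviates, so the separating profile is an equilibrium.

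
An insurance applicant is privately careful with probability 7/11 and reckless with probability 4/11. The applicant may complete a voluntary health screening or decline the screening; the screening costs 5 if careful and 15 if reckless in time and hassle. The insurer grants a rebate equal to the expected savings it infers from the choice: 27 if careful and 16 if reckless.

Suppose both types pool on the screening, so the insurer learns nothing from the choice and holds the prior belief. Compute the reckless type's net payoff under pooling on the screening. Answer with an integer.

Pooled rebate = 7/11·27 + 4/11·16 = 23.
reckless pays cost 15 for the screening, so net payoff = 23 − 15 = 8.

8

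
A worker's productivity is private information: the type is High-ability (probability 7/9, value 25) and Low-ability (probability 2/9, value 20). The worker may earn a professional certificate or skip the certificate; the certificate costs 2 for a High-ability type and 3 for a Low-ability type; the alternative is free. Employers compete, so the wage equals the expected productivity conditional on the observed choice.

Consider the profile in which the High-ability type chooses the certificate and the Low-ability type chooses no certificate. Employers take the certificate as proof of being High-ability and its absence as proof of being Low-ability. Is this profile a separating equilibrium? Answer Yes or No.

Under these beliefs, the certificate earns wage 25 and no certificate earns wage 20.
High-ability: the certificate nets 25 − 2 = 23; no certificate nets 20. High-ability prefers the certificate.
Low-ability: the certificate nets 25 − 3 = 22; no certificate nets 20. Low-ability would deviate to the certificate.
Low-ability has a profitable deviation, so the profile is not an equilibrium.

No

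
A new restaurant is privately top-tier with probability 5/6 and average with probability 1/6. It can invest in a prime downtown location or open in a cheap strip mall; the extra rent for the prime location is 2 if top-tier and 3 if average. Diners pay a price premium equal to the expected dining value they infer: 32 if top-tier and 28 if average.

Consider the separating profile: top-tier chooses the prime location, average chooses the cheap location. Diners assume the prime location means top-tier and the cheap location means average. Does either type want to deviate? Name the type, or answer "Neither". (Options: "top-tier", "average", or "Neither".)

The prime location pays 32; the cheap location pays 28.
top-tier: assigned the prime location, nets 32 − 2 = 30; deviating to the cheap location nets 28.
average: assigned the cheap location, nets 28; deviating to the prime location nets 32 − 3 = 29.
The average type gains 1 by deviating.

average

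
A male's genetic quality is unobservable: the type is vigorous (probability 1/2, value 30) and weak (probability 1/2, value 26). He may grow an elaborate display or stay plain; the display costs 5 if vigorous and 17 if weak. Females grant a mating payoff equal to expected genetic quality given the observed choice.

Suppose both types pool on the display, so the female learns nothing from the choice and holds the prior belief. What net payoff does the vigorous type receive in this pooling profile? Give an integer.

Pooled mating payoff = 1/2·30 + 1/2·26 = 28.
vigorous pays cost 5 for the display, so net payoff = 28 − 5 = 23.

23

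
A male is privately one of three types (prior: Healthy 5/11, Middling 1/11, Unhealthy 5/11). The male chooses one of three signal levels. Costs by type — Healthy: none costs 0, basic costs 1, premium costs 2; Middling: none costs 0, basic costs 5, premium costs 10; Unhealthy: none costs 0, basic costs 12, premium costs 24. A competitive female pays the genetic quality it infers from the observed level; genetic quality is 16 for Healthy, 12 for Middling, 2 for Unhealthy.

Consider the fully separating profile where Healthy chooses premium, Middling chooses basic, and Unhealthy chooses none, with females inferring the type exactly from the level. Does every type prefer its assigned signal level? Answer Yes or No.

Yes

Separating mating payoffs: premium → 16, basic → 12, none → 2.
Healthy (assigned premium): none: 2 − 0 = 2; basic: 12 − 1 = 11; premium: 16 − 2 = 14. Healthy stays.
Middling (assigned basic): none: 2 − 0 = 2; basic: 12 − 5 = 7; premium: 16 − 10 = 6. Middling stays.
Unhealthy (assigned none): none: 2 − 0 = 2; basic: 12 − 12 = 0; premium: 16 − 24 = -8. Unhealthy stays.
Every type prefers its assigned level; separation holds.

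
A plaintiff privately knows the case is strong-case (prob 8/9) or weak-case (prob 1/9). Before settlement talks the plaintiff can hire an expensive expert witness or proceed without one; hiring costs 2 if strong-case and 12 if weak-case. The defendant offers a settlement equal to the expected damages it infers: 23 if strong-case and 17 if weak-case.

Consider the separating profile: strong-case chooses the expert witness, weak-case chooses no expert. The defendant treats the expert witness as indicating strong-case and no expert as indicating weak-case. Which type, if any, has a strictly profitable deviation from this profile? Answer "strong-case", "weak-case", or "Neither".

Neither

The expert witness pays 23; no expert pays 17.
strong-case: assigned the expert witness, nets 23 − 2 = 21; deviating to no expert nets 17.
weak-case: assigned no expert, nets 17; deviating to the expert witness nets 23 − 12 = 11.
Both types strictly prefer their assigned action; no profitable deviation.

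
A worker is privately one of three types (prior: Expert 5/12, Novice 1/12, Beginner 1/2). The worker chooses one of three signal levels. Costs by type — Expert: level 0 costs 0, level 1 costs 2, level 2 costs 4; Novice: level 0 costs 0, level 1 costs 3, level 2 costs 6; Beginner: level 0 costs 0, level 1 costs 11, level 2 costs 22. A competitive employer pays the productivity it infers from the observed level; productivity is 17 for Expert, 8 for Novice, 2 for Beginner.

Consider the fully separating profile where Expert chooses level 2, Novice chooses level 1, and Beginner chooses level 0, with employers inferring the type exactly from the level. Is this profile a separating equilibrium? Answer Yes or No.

No

Separating wages: level 2 → 17, level 1 → 8, level 0 → 2.
Expert (assigned level 2): level 0: 2 − 0 = 2; level 1: 8 − 2 = 6; level 2: 17 − 4 = 13. Expert stays.
Novice (assigned level 1): level 0: 2 − 0 = 2; level 1: 8 − 3 = 5; level 2: 17 − 6 = 11. Novice prefers level 2.
Beginner (assigned level 0): level 0: 2 − 0 = 2; level 1: 8 − 11 = -3; level 2: 17 − 22 = -5. Beginner stays.
At least one type deviates; the separating profile fails.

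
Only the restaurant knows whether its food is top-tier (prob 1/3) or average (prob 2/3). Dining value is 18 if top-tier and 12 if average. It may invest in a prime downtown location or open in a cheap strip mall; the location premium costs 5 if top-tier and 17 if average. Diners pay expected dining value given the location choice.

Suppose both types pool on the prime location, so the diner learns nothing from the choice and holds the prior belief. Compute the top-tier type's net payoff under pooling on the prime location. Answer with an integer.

9

Pooled price premium = 1/3·18 + 2/3·12 = 14.
top-tier pays cost 5 for the prime location, so net payoff = 14 − 5 = 9.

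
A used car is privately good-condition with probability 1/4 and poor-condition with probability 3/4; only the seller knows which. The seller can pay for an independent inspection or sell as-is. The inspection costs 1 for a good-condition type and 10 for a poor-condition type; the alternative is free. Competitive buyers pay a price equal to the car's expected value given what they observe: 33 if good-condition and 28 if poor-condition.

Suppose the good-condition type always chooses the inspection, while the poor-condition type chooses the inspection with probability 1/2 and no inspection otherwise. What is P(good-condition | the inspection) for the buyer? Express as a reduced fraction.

2/5

P(the inspection) = (1/4)·1 + (3/4)·(1/2) = 5/8.
By Bayes' rule, P(good-condition | the inspection) = (1/4) / (5/8) = 2/5.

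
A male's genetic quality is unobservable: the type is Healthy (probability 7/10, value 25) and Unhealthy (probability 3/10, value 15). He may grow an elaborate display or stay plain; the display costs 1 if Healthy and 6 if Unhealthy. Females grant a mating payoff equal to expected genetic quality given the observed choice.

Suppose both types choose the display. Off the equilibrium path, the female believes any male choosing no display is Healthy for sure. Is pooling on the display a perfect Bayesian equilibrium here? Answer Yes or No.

No

On path, the female holds the prior and pays 7/10·25 + 3/10·15 = 22. Off path (no display), believing Healthy, it pays 25.
Healthy: the display nets 22 − 1 = 21; no display nets 25. Healthy would deviate.
Unhealthy: the display nets 22 − 6 = 16; no display nets 25. Unhealthy would deviate.
A type deviates, so pooling fails.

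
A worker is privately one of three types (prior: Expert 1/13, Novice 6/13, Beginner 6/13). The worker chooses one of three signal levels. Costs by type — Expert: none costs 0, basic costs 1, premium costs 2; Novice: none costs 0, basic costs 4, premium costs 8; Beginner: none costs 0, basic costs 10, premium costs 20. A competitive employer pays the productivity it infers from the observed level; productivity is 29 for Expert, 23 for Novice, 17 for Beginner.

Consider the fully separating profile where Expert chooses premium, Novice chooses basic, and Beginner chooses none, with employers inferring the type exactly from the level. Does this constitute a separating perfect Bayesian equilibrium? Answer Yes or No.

Separating wages: premium → 29, basic → 23, none → 17.
Expert (assigned premium): none: 17 − 0 = 17; basic: 23 − 1 = 22; premium: 29 − 2 = 27. Expert stays.
Novice (assigned basic): none: 17 − 0 = 17; basic: 23 − 4 = 19; premium: 29 − 8 = 21. Novice prefers premium.
Beginner (assigned none): none: 17 − 0 = 17; basic: 23 − 10 = 13; premium: 29 − 20 = 9. Beginner stays.
At least one type deviates; the separating profile fails.

No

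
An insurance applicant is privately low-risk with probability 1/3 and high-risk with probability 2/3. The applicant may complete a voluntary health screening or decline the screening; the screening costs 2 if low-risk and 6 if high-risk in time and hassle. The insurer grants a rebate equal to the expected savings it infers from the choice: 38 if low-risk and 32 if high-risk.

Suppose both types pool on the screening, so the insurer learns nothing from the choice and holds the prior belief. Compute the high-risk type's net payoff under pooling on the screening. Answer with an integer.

Pooled rebate = 1/3·38 + 2/3·32 = 34.
high-risk pays cost 6 for the screening, so net payoff = 34 − 6 = 28.

28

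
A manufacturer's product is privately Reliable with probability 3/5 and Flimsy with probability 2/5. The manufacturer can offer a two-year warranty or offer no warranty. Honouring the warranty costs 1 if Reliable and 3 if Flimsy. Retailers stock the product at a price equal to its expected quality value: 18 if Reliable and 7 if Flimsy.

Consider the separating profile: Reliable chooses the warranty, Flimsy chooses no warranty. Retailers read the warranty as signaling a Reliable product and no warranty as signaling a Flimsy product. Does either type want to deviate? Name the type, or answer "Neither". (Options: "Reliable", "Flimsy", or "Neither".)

The warranty pays 18; no warranty pays 7.
Reliable: assigned the warranty, nets 18 − 1 = 17; deviating to no warranty nets 7.
Flimsy: assigned no warranty, nets 7; deviating to the warranty nets 18 − 3 = 15.
The Flimsy type gains 8 by deviating.

Flimsy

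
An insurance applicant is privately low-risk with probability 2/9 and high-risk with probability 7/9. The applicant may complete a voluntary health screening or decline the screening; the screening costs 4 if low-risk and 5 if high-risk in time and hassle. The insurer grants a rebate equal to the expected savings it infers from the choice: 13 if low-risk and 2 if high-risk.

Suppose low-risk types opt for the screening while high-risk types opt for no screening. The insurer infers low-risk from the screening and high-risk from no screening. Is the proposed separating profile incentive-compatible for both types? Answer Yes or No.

Under these beliefs, the screening earns rebate 13 and no screening earns rebate 2.
low-risk: the screening nets 13 − 4 = 9; no screening nets 2. low-risk prefers the screening.
high-risk: the screening nets 13 − 5 = 8; no screening nets 2. high-risk would deviate to the screening.
high-risk has a profitable deviation, so the profile is not an equilibrium.

No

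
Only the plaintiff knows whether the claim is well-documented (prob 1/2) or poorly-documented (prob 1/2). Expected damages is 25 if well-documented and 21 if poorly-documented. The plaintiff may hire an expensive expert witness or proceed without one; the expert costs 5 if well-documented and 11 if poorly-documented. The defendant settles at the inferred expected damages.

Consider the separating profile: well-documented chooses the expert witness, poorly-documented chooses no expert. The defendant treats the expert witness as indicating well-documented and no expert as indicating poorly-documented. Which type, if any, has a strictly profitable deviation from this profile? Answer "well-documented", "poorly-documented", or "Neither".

The expert witness pays 25; no expert pays 21.
well-documented: assigned the expert witness, nets 25 − 5 = 20; deviating to no expert nets 21.
poorly-documented: assigned no expert, nets 21; deviating to the expert witness nets 25 − 11 = 14.
The well-documented type gains 1 by deviating.

well-documented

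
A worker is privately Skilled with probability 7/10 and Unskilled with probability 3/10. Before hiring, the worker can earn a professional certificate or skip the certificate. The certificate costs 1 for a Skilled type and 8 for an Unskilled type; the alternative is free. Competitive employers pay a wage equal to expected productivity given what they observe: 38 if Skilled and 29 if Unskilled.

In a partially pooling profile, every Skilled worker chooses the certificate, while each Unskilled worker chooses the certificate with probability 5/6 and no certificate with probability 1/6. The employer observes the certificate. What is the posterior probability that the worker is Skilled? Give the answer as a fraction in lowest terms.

14/19

P(the certificate) = (7/10)·1 + (3/10)·(5/6) = 19/20.
By Bayes' rule, P(Skilled | the certificate) = (7/10) / (19/20) = 14/19.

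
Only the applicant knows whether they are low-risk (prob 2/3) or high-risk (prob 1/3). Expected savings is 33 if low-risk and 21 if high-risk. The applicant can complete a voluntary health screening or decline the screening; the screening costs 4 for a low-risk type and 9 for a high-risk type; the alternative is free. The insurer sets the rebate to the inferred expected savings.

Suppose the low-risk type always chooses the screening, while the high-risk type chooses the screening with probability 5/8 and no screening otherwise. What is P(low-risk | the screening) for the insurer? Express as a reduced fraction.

16/21

P(the screening) = (2/3)·1 + (1/3)·(5/8) = 7/8.
By Bayes' rule, P(low-risk | the screening) = (2/3) / (7/8) = 16/21.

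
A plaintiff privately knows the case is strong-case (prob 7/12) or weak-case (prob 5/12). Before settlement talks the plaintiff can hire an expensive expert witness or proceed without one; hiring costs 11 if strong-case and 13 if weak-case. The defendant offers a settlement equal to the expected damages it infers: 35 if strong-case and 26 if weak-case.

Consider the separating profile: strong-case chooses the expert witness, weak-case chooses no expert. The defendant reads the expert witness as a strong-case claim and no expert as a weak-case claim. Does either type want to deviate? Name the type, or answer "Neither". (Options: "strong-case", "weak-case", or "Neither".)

The expert witness pays 35; no expert pays 26.
strong-case: assigned the expert witness, nets 35 − 11 = 24; deviating to no expert nets 26.
weak-case: assigned no expert, nets 26; deviating to the expert witness nets 35 − 13 = 22.
The strong-case type gains 2 by deviating.

strong-case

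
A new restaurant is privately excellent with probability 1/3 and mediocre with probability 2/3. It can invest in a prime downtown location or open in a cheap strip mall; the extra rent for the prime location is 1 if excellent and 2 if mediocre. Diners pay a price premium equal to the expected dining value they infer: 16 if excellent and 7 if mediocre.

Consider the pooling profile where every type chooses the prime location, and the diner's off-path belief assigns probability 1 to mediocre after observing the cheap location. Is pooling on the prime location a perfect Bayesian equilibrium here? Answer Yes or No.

On path, the diner holds the prior and pays 1/3·16 + 2/3·7 = 10. Off path (the cheap location), believing mediocre, it pays 7.
excellent: the prime location nets 10 − 1 = 9; the cheap location nets 7. excellent stays.
mediocre: the prime location nets 10 − 2 = 8; the cheap location nets 7. mediocre stays.
No type deviates, so pooling is sustained.

Yes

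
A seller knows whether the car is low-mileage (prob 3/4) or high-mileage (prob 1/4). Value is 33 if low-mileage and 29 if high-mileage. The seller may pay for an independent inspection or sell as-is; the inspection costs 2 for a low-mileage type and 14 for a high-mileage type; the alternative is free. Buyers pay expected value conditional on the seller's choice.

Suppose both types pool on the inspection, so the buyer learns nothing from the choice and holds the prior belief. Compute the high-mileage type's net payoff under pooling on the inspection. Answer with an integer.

Pooled price = 3/4·33 + 1/4·29 = 32.
high-mileage pays cost 14 for the inspection, so net payoff = 32 − 14 = 18.

18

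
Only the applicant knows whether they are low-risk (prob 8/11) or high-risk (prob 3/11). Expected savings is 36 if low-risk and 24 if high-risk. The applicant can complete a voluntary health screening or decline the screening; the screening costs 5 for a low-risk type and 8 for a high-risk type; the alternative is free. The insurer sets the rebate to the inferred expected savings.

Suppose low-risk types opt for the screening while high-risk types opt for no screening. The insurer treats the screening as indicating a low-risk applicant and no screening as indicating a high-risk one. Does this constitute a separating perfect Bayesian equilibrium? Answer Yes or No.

Under these beliefs, the screening earns rebate 36 and no screening earns rebate 24.
low-risk: the screening nets 36 − 5 = 31; no screening nets 24. low-risk prefers the screening.
high-risk: the screening nets 36 − 8 = 28; no screening nets 24. high-risk would deviate to the screening.
high-risk has a profitable deviation, so the profile is not an equilibrium.

No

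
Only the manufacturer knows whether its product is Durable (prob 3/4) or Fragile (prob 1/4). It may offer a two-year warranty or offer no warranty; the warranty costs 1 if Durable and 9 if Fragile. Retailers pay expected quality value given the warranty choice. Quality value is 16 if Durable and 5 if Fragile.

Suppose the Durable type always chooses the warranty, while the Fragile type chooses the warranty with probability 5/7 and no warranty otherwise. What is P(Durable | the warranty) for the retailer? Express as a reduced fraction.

P(the warranty) = (3/4)·1 + (1/4)·(5/7) = 13/14.
By Bayes' rule, P(Durable | the warranty) = (3/4) / (13/14) = 21/26.

21/26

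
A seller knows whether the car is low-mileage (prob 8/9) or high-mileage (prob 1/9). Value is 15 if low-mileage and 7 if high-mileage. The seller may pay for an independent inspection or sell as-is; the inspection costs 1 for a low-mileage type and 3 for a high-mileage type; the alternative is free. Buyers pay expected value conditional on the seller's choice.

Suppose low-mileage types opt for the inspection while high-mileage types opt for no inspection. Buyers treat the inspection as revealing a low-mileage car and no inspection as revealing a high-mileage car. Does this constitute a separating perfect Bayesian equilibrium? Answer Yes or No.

Under these beliefs, the inspection earns price 15 and no inspection earns price 7.
low-mileage: the inspection nets 15 − 1 = 14; no inspection nets 7. low-mileage prefers the inspection.
high-mileage: the inspection nets 15 − 3 = 12; no inspection nets 7. high-mileage would deviate to the inspection.
high-mileage has a profitable deviation, so the profile is not an equilibrium.

No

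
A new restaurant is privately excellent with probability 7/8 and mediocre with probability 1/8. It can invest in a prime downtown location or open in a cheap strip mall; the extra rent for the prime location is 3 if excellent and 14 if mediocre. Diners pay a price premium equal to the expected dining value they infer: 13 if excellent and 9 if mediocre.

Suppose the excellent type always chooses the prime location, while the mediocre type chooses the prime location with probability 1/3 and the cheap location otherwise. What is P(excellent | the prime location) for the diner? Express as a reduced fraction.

21/22

P(the prime location) = (7/8)·1 + (1/8)·(1/3) = 11/12.
By Bayes' rule, P(excellent | the prime location) = (7/8) / (11/12) = 21/22.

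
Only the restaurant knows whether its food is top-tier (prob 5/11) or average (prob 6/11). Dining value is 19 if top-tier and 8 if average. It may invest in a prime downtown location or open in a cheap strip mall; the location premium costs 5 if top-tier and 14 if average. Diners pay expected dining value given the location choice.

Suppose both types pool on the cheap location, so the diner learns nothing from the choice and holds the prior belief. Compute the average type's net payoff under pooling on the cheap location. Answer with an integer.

Pooled price premium = 5/11·19 + 6/11·8 = 13.
average pays no cost for the cheap location, so net payoff = 13.

13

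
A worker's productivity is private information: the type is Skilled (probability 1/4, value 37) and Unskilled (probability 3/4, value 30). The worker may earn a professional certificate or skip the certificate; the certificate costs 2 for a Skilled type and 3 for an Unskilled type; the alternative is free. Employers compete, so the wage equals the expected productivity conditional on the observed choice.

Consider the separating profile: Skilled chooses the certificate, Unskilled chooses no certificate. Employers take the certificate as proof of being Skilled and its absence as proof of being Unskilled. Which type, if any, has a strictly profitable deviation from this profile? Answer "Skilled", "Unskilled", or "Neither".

Unskilled

The certificate pays 37; no certificate pays 30.
Skilled: assigned the certificate, nets 37 − 2 = 35; deviating to no certificate nets 30.
Unskilled: assigned no certificate, nets 30; deviating to the certificate nets 37 − 3 = 34.
The Unskilled type gains 4 by deviating.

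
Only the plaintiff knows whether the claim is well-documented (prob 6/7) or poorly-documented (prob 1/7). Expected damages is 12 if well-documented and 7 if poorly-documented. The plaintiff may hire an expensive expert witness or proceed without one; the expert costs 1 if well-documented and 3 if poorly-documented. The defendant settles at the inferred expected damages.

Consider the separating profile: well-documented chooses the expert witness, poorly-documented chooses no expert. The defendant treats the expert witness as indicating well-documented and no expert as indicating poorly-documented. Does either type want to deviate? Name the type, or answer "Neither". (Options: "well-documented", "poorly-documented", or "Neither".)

The expert witness pays 12; no expert pays 7.
well-documented: assigned the expert witness, nets 12 − 1 = 11; deviating to no expert nets 7.
poorly-documented: assigned no expert, nets 7; deviating to the expert witness nets 12 − 3 = 9.
The poorly-documented type gains 2 by deviating.

poorly-documented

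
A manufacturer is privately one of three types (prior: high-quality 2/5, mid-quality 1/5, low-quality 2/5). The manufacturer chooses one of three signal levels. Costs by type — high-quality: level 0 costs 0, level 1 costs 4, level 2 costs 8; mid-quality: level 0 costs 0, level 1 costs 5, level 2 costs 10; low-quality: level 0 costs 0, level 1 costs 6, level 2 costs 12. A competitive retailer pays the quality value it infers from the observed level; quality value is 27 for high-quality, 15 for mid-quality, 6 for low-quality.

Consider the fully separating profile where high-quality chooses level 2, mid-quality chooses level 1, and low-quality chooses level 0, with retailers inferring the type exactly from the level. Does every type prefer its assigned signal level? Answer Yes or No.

No

Separating prices: level 2 → 27, level 1 → 15, level 0 → 6.
high-quality (assigned level 2): level 0: 6 − 0 = 6; level 1: 15 − 4 = 11; level 2: 27 − 8 = 19. high-quality stays.
mid-quality (assigned level 1): level 0: 6 − 0 = 6; level 1: 15 − 5 = 10; level 2: 27 − 10 = 17. mid-quality prefers level 2.
low-quality (assigned level 0): level 0: 6 − 0 = 6; level 1: 15 − 6 = 9; level 2: 27 − 12 = 15. low-quality prefers level 2.
At least one type deviates; the separating profile fails.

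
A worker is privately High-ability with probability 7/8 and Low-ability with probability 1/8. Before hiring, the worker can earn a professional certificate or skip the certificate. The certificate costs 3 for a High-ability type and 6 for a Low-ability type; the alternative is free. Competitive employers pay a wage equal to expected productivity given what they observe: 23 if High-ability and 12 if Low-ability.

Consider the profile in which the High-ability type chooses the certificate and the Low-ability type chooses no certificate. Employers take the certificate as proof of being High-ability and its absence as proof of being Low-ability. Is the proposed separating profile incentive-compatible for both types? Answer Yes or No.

No

Under these beliefs, the certificate earns wage 23 and no certificate earns wage 12.
High-ability: the certificate nets 23 − 3 = 20; no certificate nets 12. High-ability prefers the certificate.
Low-ability: the certificate nets 23 − 6 = 17; no certificate nets 12. Low-ability would deviate to the certificate.
Low-ability has a profitable deviation, so the profile is not an equilibrium.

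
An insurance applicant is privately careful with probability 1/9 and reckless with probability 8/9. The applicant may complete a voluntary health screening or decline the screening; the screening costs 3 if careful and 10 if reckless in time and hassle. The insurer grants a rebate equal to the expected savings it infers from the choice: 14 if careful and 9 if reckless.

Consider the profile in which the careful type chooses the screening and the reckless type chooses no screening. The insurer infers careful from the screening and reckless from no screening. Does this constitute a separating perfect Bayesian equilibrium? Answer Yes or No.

Yes

Under these beliefs, the screening earns rebate 14 and no screening earns rebate 9.
careful: the screening nets 14 − 3 = 11; no screening nets 9. careful prefers the screening.
reckless: the screening nets 14 − 10 = 4; no screening nets 9. reckless prefers no screening.
Neither type deviates, so the separating profile is an equilibrium.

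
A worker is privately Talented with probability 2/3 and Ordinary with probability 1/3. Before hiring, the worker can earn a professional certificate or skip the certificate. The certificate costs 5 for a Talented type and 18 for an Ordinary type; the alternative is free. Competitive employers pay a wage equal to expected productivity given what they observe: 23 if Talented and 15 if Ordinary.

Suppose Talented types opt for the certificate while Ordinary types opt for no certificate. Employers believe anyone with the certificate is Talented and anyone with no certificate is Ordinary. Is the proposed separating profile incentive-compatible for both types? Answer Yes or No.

Under these beliefs, the certificate earns wage 23 and no certificate earns wage 15.
Talented: the certificate nets 23 − 5 = 18; no certificate nets 15. Talented prefers the certificate.
Ordinary: the certificate nets 23 − 18 = 5; no certificate nets 15. Ordinary prefers no certificate.
Neither type deviates, so the separating profile is an equilibrium.

Yes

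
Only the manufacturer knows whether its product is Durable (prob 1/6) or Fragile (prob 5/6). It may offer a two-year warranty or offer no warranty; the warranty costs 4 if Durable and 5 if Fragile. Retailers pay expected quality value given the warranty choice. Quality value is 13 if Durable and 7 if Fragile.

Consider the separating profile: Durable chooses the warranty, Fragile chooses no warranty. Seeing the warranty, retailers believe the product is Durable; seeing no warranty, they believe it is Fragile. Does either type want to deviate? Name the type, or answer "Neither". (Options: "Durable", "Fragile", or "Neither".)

Fragile

The warranty pays 13; no warranty pays 7.
Durable: assigned the warranty, nets 13 − 4 = 9; deviating to no warranty nets 7.
Fragile: assigned no warranty, nets 7; deviating to the warranty nets 13 − 5 = 8.
The Fragile type gains 1 by deviating.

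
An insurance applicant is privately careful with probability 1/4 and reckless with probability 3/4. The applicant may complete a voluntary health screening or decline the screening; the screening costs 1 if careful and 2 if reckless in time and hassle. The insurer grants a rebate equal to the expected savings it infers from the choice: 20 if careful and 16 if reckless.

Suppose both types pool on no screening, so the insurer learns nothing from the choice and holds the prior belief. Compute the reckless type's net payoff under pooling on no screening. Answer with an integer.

Pooled rebate = 1/4·20 + 3/4·16 = 17.
reckless pays no cost for no screening, so net payoff = 17.

17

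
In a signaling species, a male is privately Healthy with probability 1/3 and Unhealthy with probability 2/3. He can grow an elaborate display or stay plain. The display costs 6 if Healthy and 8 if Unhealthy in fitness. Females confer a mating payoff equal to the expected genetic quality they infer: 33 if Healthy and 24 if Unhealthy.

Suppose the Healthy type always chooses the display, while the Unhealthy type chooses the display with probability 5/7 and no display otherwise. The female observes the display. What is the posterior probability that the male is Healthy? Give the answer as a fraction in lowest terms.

7/17

P(the display) = (1/3)·1 + (2/3)·(5/7) = 17/21.
By Bayes' rule, P(Healthy | the display) = (1/3) / (17/21) = 7/17.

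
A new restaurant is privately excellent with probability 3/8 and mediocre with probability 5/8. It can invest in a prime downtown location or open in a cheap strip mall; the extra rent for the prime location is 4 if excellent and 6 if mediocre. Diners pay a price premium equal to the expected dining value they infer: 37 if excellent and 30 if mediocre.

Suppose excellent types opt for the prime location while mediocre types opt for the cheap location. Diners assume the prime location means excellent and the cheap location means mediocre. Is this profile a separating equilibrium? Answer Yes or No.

No

Under these beliefs, the prime location earns price premium 37 and the cheap location earns price premium 30.
excellent: the prime location nets 37 − 4 = 33; the cheap location nets 30. excellent prefers the prime location.
mediocre: the prime location nets 37 − 6 = 31; the cheap location nets 30. mediocre would deviate to the prime location.
mediocre has a profitable deviation, so the profile is not an equilibrium.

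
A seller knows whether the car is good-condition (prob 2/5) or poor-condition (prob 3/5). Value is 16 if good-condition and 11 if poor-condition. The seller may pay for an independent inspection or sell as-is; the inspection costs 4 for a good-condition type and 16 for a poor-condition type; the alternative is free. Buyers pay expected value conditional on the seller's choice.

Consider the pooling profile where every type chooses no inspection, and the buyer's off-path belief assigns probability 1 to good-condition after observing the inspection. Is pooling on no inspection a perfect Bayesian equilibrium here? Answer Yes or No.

On path, the buyer holds the prior and pays 2/5·16 + 3/5·11 = 13. Off path (the inspection), believing good-condition, it pays 16.
good-condition: no inspection nets 13; the inspection nets 16 − 4 = 12. good-condition stays.
poor-condition: no inspection nets 13; the inspection nets 16 − 16 = 0. poor-condition stays.
No type deviates, so pooling is sustained.

Yes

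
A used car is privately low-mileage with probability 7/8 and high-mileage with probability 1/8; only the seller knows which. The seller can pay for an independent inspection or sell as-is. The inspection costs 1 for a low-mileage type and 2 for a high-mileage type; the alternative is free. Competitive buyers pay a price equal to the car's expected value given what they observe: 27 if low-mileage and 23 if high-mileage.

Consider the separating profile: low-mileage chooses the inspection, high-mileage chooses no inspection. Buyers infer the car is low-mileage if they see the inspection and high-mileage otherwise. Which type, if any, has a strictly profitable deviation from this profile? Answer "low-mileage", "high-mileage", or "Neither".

high-mileage

The inspection pays 27; no inspection pays 23.
low-mileage: assigned the inspection, nets 27 − 1 = 26; deviating to no inspection nets 23.
high-mileage: assigned no inspection, nets 23; deviating to the inspection nets 27 − 2 = 25.
The high-mileage type gains 2 by deviating.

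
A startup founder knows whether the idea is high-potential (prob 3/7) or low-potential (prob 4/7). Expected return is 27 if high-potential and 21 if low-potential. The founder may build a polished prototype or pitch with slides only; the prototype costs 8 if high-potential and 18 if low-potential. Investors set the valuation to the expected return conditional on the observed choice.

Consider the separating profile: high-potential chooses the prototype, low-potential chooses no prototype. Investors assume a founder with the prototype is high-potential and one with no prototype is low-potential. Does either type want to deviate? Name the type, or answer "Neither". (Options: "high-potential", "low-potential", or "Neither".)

The prototype pays 27; no prototype pays 21.
high-potential: assigned the prototype, nets 27 − 8 = 19; deviating to no prototype nets 21.
low-potential: assigned no prototype, nets 21; deviating to the prototype nets 27 − 18 = 9.
The high-potential type gains 2 by deviating.

high-potential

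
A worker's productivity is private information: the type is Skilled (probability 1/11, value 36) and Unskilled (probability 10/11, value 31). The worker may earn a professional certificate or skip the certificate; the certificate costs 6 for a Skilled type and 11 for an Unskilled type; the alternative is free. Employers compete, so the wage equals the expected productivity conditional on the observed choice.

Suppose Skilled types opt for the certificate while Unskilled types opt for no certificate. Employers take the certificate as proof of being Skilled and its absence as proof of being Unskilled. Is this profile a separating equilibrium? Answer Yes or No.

No

Under these beliefs, the certificate earns wage 36 and no certificate earns wage 31.
Skilled: the certificate nets 36 − 6 = 30; no certificate nets 31. Skilled would deviate to no certificate.
Unskilled: the certificate nets 36 − 11 = 25; no certificate nets 31. Unskilled prefers no certificate.
Skilled has a profitable deviation, so the profile is not an equilibrium.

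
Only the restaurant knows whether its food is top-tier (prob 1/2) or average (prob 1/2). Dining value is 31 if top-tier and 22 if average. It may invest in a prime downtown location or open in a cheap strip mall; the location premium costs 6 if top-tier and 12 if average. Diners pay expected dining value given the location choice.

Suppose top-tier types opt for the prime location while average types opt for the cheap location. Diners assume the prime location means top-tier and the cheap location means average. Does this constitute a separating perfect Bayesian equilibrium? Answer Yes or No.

Under these beliefs, the prime location earns price premium 31 and the cheap location earns price premium 22.
top-tier: the prime location nets 31 − 6 = 25; the cheap location nets 22. top-tier prefers the prime location.
average: the prime location nets 31 − 12 = 19; the cheap location nets 22. average prefers the cheap location.
Neither type deviates, so the separating profile is an equilibrium.

Yes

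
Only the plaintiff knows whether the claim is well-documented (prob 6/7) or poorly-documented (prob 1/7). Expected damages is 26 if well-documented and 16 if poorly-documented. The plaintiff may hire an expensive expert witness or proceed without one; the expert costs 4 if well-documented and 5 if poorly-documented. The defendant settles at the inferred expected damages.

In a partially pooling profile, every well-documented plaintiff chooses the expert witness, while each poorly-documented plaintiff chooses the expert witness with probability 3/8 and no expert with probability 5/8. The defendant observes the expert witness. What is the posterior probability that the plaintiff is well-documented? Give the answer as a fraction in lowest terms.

16/17

P(the expert witness) = (6/7)·1 + (1/7)·(3/8) = 51/56.
By Bayes' rule, P(well-documented | the expert witness) = (6/7) / (51/56) = 16/17.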